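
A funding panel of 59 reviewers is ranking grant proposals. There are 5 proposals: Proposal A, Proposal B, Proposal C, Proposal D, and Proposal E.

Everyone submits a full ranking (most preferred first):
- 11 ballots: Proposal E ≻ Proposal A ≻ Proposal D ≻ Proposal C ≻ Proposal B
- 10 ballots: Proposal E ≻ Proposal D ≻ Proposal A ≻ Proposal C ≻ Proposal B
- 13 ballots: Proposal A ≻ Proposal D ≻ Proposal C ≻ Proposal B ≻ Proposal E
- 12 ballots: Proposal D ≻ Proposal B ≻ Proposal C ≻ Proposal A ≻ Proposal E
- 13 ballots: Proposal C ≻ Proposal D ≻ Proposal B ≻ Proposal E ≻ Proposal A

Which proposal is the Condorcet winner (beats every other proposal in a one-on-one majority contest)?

Proposal D vs Proposal A: 35–24
Proposal D vs Proposal B: 59–0
Proposal D vs Proposal C: 46–13
Proposal D vs Proposal E: 38–21
Proposal D beats every other proposal.

Proposal D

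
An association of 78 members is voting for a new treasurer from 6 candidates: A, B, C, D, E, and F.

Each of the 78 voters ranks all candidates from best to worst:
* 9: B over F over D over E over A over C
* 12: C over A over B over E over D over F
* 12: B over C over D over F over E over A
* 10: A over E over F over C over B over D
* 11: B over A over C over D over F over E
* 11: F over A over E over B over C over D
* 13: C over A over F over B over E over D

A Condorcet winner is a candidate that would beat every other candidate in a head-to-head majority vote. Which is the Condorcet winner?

A

A vs B: 46–32
A vs C: 41–37
A vs D: 57–21
A vs E: 57–21
A vs F: 46–32
A beats every other candidate.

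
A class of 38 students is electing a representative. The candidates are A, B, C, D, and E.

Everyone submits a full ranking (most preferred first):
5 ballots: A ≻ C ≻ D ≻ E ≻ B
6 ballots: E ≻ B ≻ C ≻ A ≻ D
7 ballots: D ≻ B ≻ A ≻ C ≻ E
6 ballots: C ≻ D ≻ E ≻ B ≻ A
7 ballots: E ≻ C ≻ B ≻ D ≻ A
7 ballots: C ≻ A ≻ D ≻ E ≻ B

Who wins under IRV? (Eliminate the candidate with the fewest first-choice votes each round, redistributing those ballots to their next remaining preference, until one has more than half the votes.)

Round 1: A 5, B 0, C 13, D 7, E 13. B eliminated.
Round 2: A 5, C 13, D 7, E 13. A eliminated.
Round 3: C 18, D 7, E 13. D eliminated.
Round 4: C 25, E 13. C has a majority (≥20).

C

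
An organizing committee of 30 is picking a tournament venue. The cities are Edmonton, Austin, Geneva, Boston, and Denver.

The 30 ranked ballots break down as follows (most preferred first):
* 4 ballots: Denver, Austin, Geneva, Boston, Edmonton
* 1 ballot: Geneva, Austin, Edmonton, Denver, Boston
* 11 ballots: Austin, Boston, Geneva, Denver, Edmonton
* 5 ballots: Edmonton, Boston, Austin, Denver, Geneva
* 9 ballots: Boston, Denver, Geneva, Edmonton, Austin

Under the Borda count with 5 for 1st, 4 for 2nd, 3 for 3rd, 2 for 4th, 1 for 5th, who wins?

Boston

Edmonton: 4×1 + 1×3 + 11×1 + 5×5 + 9×2 = 61
Austin: 4×4 + 1×4 + 11×5 + 5×3 + 9×1 = 99
Geneva: 4×3 + 1×5 + 11×3 + 5×1 + 9×3 = 82
Boston: 4×2 + 1×1 + 11×4 + 5×4 + 9×5 = 118
Denver: 4×5 + 1×2 + 11×2 + 5×2 + 9×4 = 90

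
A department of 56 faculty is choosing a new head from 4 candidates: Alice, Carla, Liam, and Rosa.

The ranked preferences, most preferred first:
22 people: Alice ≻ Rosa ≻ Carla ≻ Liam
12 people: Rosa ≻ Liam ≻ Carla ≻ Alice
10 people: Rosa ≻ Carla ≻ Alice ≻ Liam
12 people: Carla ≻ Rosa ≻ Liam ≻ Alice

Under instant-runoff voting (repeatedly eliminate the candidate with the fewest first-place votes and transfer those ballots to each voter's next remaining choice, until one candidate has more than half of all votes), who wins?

Rosa

Round 1: Alice 22, Carla 12, Liam 0, Rosa 22. Liam eliminated.
Round 2: Alice 22, Carla 12, Rosa 22. Carla eliminated.
Round 3: Alice 22, Rosa 34. Rosa has a majority (≥29).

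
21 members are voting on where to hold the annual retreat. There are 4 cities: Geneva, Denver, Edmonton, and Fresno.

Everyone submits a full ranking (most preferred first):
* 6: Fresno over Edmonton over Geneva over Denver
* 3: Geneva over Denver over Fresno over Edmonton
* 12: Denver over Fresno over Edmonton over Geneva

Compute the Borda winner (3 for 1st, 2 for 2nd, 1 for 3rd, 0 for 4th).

Fresno

Geneva: 6×1 + 3×3 + 12×0 = 15
Denver: 6×0 + 3×2 + 12×3 = 42
Edmonton: 6×2 + 3×0 + 12×1 = 24
Fresno: 6×3 + 3×1 + 12×2 = 45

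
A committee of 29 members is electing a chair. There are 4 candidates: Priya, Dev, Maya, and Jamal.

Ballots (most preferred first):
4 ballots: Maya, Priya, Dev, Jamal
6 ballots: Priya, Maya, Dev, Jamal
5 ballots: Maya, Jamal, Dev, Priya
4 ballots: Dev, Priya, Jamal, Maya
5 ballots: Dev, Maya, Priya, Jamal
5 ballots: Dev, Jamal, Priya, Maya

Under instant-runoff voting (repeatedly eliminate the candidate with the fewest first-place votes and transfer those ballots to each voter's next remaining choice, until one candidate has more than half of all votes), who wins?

Round 1: Priya 6, Dev 14, Maya 9, Jamal 0. Jamal eliminated.
Round 2: Priya 6, Dev 14, Maya 9. Priya eliminated.
Round 3: Dev 14, Maya 15. Maya has a majority (≥15).

Maya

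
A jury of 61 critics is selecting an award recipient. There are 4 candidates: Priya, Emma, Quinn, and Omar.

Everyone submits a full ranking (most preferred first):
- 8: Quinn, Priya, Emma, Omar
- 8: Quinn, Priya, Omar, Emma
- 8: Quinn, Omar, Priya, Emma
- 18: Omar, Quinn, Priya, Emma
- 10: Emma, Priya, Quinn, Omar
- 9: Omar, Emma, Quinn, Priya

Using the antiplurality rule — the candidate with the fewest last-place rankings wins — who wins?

Last-place votes: Priya 9, Emma 34, Quinn 0, Omar 18.

Quinn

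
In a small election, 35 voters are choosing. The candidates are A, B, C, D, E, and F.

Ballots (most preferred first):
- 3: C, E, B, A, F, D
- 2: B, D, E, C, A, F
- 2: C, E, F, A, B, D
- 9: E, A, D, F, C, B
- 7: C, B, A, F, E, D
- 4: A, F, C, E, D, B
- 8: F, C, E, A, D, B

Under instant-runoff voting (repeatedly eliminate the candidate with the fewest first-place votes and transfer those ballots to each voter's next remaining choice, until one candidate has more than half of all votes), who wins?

Round 1: A 4, B 2, C 12, D 0, E 9, F 8. D eliminated.
Round 2: A 4, B 2, C 12, E 9, F 8. B eliminated.
Round 3: A 4, C 12, E 11, F 8. A eliminated.
Round 4: C 12, E 11, F 12. E eliminated.
Round 5: C 14, F 21. F has a majority (≥18).

F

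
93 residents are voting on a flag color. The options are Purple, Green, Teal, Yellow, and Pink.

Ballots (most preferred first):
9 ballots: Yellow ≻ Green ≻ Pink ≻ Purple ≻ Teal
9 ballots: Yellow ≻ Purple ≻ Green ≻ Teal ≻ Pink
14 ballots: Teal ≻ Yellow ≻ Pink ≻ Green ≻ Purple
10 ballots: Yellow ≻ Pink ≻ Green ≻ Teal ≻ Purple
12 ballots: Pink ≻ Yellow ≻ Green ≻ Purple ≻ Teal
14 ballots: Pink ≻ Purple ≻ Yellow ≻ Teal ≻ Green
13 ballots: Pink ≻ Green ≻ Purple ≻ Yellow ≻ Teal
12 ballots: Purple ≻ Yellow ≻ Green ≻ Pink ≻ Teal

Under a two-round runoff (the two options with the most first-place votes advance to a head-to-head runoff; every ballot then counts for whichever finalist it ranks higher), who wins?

Round 1 first-place votes: Purple 12, Green 0, Teal 14, Yellow 28, Pink 39. Pink and Yellow advance.
Runoff: Pink is ranked above Yellow on 39 ballots, Yellow above Pink on 54.

Yellow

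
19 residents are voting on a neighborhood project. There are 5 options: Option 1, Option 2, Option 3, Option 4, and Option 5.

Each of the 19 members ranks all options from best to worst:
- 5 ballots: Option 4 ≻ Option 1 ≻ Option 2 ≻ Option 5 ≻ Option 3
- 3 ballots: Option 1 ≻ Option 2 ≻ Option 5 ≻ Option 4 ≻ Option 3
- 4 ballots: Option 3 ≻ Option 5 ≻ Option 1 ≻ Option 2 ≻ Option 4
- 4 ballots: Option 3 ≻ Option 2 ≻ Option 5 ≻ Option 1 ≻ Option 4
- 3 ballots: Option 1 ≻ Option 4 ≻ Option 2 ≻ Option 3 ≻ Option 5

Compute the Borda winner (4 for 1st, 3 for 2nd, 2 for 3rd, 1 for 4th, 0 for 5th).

Option 1

Option 1: 5×3 + 3×4 + 4×2 + 4×1 + 3×4 = 51
Option 2: 5×2 + 3×3 + 4×1 + 4×3 + 3×2 = 41
Option 3: 5×0 + 3×0 + 4×4 + 4×4 + 3×1 = 35
Option 4: 5×4 + 3×1 + 4×0 + 4×0 + 3×3 = 32
Option 5: 5×1 + 3×2 + 4×3 + 4×2 + 3×0 = 31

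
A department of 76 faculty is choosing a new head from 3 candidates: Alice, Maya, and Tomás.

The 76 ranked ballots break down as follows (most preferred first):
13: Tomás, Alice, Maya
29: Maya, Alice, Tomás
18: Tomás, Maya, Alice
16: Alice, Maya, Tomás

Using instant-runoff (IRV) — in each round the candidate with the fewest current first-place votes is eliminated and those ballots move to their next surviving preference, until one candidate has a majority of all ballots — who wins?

Maya

Round 1: Alice 16, Maya 29, Tomás 31. Alice eliminated.
Round 2: Maya 45, Tomás 31. Maya has a majority (≥39).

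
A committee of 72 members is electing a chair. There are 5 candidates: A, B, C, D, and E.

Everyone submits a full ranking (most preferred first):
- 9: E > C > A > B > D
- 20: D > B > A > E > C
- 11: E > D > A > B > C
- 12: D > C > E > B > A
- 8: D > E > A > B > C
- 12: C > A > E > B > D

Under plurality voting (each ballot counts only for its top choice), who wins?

D

First-place votes: A 0, B 0, C 12, D 40, E 20.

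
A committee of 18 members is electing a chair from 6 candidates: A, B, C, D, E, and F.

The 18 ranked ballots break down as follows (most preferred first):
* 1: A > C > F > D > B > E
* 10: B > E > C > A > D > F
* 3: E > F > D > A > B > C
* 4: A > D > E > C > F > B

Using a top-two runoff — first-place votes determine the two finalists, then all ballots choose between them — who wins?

B

Round 1 first-place votes: A 5, B 10, C 0, D 0, E 3, F 0. B and A advance.
Runoff: B is ranked above A on 10 ballots, A above B on 8.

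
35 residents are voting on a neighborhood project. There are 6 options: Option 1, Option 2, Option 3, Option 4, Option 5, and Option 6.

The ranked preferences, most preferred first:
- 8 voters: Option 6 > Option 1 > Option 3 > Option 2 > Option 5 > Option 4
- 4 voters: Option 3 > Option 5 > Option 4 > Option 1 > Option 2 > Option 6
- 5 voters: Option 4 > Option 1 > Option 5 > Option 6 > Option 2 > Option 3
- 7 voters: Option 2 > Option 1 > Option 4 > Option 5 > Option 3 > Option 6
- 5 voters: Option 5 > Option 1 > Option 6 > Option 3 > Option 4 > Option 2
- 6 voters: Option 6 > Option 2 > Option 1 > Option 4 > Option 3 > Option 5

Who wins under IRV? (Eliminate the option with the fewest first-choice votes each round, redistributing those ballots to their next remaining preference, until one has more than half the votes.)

Round 1: Option 1 0, Option 2 7, Option 3 4, Option 4 5, Option 5 5, Option 6 14. Option 1 eliminated.
Round 2: Option 2 7, Option 3 4, Option 4 5, Option 5 5, Option 6 14. Option 3 eliminated.
Round 3: Option 2 7, Option 4 5, Option 5 9, Option 6 14. Option 4 eliminated.
Round 4: Option 2 7, Option 5 14, Option 6 14. Option 2 eliminated.
Round 5: Option 5 21, Option 6 14. Option 5 has a majority (≥18).

Option 5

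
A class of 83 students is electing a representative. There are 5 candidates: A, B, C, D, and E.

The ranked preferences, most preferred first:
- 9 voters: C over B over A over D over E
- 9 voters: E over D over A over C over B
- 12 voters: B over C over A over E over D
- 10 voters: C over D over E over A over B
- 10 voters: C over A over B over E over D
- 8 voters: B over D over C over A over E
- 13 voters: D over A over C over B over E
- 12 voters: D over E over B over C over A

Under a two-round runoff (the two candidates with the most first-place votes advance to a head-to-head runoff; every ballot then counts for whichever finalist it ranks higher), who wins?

Round 1 first-place votes: A 0, B 20, C 29, D 25, E 9. C and D advance.
Runoff: C is ranked above D on 41 ballots, D above C on 42.

D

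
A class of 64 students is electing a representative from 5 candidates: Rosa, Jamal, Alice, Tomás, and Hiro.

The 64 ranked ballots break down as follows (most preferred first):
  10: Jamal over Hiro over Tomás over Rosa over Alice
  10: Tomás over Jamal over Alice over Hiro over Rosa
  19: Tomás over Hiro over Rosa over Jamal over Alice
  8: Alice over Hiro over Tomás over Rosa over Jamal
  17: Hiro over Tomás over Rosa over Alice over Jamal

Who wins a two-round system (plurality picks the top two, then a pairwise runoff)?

Round 1 first-place votes: Rosa 0, Jamal 10, Alice 8, Tomás 29, Hiro 17. Tomás and Hiro advance.
Runoff: Tomás is ranked above Hiro on 29 ballots, Hiro above Tomás on 35.

Hiro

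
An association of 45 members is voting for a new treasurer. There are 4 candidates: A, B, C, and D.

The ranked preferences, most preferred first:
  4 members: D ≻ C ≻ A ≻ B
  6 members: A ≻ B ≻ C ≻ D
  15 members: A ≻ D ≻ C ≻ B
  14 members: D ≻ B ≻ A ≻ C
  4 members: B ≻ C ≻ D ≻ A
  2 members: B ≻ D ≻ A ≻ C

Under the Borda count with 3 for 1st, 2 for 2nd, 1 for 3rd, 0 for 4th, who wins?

D

A: 4×1 + 6×3 + 15×3 + 14×1 + 4×0 + 2×1 = 83
B: 4×0 + 6×2 + 15×0 + 14×2 + 4×3 + 2×3 = 58
C: 4×2 + 6×1 + 15×1 + 14×0 + 4×2 + 2×0 = 37
D: 4×3 + 6×0 + 15×2 + 14×3 + 4×1 + 2×2 = 92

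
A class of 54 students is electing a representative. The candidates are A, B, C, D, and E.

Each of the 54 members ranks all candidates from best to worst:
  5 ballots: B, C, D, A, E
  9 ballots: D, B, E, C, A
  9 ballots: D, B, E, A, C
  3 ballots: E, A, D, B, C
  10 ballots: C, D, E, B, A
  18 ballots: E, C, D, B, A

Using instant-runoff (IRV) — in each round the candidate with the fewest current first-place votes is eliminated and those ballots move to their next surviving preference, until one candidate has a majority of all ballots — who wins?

D

Round 1: A 0, B 5, C 10, D 18, E 21. A eliminated.
Round 2: B 5, C 10, D 18, E 21. B eliminated.
Round 3: C 15, D 18, E 21. C eliminated.
Round 4: D 33, E 21. D has a majority (≥28).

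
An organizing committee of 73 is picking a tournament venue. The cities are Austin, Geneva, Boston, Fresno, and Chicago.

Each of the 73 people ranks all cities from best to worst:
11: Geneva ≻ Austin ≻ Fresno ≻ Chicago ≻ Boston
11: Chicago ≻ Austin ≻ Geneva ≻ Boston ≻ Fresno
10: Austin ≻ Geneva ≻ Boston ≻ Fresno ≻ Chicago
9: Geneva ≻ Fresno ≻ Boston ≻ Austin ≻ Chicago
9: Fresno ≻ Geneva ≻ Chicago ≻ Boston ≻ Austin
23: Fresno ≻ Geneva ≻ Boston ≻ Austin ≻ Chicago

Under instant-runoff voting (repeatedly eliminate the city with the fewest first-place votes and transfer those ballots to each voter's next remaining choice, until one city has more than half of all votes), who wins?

Round 1: Austin 10, Geneva 20, Boston 0, Fresno 32, Chicago 11. Boston eliminated.
Round 2: Austin 10, Geneva 20, Fresno 32, Chicago 11. Austin eliminated.
Round 3: Geneva 30, Fresno 32, Chicago 11. Chicago eliminated.
Round 4: Geneva 41, Fresno 32. Geneva has a majority (≥37).

Geneva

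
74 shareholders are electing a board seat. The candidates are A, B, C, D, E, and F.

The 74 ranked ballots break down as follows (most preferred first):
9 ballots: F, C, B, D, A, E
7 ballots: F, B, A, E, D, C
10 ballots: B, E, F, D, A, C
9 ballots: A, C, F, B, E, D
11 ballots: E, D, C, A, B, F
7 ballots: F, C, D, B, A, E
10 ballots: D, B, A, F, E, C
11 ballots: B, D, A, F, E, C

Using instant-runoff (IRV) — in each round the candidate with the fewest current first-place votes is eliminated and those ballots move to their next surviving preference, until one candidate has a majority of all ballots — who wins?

B

Round 1: A 9, B 21, C 0, D 10, E 11, F 23. C eliminated.
Round 2: A 9, B 21, D 10, E 11, F 23. A eliminated.
Round 3: B 21, D 10, E 11, F 32. D eliminated.
Round 4: B 31, E 11, F 32. E eliminated.
Round 5: B 42, F 32. B has a majority (≥38).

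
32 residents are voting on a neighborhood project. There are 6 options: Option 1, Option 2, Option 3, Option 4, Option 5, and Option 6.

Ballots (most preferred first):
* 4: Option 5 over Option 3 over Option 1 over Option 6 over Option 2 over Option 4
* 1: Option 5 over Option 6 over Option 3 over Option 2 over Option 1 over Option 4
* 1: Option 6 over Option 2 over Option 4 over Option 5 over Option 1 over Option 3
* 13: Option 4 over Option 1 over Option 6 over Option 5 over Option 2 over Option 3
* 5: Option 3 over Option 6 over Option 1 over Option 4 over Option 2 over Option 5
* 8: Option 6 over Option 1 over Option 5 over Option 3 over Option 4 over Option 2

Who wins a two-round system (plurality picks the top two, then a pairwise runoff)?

Option 6

Round 1 first-place votes: Option 1 0, Option 2 0, Option 3 5, Option 4 13, Option 5 5, Option 6 9. Option 4 and Option 6 advance.
Runoff: Option 4 is ranked above Option 6 on 13 ballots, Option 6 above Option 4 on 19.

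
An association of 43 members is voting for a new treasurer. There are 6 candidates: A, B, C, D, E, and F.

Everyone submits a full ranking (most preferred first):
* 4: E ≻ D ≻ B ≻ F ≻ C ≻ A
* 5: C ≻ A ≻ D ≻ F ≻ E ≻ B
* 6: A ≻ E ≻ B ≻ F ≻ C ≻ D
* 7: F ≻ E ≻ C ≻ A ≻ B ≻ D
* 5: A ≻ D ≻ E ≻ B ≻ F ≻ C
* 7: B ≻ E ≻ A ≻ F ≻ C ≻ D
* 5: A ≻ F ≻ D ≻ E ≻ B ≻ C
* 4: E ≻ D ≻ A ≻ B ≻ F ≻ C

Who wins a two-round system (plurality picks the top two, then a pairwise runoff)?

E

Round 1 first-place votes: A 16, B 7, C 5, D 0, E 8, F 7. A and E advance.
Runoff: A is ranked above E on 21 ballots, E above A on 22.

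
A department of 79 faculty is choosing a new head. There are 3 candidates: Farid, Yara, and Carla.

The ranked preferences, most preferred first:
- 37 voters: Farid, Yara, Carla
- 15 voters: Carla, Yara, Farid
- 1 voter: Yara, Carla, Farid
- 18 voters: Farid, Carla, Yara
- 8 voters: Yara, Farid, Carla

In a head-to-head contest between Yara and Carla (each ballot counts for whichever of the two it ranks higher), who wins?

Yara is ranked above Carla on 46 ballots; Carla above Yara on 33.

Yara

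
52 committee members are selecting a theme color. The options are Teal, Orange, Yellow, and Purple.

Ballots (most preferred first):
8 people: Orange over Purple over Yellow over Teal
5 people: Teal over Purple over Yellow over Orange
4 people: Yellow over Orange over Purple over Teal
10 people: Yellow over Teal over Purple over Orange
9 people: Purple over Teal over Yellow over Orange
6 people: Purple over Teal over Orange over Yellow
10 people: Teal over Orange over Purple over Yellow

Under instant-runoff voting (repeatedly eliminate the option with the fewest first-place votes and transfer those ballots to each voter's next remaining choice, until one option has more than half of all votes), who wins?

Round 1: Teal 15, Orange 8, Yellow 14, Purple 15. Orange eliminated.
Round 2: Teal 15, Yellow 14, Purple 23. Yellow eliminated.
Round 3: Teal 25, Purple 27. Purple has a majority (≥27).

Purple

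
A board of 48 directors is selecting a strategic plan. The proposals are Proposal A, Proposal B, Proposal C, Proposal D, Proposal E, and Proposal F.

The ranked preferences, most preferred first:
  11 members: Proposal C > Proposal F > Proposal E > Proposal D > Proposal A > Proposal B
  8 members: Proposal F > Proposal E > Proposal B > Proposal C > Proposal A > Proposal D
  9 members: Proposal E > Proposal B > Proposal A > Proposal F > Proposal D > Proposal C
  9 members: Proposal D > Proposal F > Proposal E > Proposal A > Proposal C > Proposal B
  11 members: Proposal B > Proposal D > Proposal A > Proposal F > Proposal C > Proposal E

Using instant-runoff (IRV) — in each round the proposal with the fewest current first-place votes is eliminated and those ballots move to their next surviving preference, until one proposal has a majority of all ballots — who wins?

Proposal E

Round 1: Proposal A 0, Proposal B 11, Proposal C 11, Proposal D 9, Proposal E 9, Proposal F 8. Proposal A eliminated.
Round 2: Proposal B 11, Proposal C 11, Proposal D 9, Proposal E 9, Proposal F 8. Proposal F eliminated.
Round 3: Proposal B 11, Proposal C 11, Proposal D 9, Proposal E 17. Proposal D eliminated.
Round 4: Proposal B 11, Proposal C 11, Proposal E 26. Proposal E has a majority (≥25).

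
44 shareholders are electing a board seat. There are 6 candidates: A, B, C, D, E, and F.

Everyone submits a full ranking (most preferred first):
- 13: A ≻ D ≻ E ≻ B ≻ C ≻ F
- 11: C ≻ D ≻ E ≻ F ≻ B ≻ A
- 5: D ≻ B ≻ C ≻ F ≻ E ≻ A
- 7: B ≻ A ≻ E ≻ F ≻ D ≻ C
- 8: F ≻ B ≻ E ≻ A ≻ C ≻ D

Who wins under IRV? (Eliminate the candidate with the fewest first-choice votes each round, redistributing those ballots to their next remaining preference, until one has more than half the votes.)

B

Round 1: A 13, B 7, C 11, D 5, E 0, F 8. E eliminated.
Round 2: A 13, B 7, C 11, D 5, F 8. D eliminated.
Round 3: A 13, B 12, C 11, F 8. F eliminated.
Round 4: A 13, B 20, C 11. C eliminated.
Round 5: A 13, B 31. B has a majority (≥23).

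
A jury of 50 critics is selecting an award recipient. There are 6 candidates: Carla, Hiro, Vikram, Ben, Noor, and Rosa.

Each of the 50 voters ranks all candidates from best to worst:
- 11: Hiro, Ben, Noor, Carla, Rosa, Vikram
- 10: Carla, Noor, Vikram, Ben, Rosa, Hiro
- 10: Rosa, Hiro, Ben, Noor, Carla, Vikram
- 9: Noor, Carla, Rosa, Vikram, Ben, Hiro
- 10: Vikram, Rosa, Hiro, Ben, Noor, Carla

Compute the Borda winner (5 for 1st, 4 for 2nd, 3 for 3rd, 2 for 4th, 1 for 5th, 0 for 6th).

Carla: 11×2 + 10×5 + 10×1 + 9×4 + 10×0 = 118
Hiro: 11×5 + 10×0 + 10×4 + 9×0 + 10×3 = 125
Vikram: 11×0 + 10×3 + 10×0 + 9×2 + 10×5 = 98
Ben: 11×4 + 10×2 + 10×3 + 9×1 + 10×2 = 123
Noor: 11×3 + 10×4 + 10×2 + 9×5 + 10×1 = 148
Rosa: 11×1 + 10×1 + 10×5 + 9×3 + 10×4 = 138

Noor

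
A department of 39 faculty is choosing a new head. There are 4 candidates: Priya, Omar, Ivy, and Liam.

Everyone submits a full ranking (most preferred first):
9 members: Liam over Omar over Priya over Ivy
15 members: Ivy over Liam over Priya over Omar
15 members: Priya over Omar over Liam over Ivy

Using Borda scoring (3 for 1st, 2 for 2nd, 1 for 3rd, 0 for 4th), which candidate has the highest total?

Priya: 9×1 + 15×1 + 15×3 = 69
Omar: 9×2 + 15×0 + 15×2 = 48
Ivy: 9×0 + 15×3 + 15×0 = 45
Liam: 9×3 + 15×2 + 15×1 = 72

Liam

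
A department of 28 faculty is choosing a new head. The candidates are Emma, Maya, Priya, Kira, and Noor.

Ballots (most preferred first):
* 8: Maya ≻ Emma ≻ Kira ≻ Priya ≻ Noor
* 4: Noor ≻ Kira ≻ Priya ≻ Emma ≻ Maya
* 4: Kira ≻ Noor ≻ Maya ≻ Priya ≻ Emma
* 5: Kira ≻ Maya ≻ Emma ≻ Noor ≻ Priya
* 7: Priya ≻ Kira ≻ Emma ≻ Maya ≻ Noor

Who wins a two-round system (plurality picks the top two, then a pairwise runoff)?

Round 1 first-place votes: Emma 0, Maya 8, Priya 7, Kira 9, Noor 4. Kira and Maya advance.
Runoff: Kira is ranked above Maya on 20 ballots, Maya above Kira on 8.

Kira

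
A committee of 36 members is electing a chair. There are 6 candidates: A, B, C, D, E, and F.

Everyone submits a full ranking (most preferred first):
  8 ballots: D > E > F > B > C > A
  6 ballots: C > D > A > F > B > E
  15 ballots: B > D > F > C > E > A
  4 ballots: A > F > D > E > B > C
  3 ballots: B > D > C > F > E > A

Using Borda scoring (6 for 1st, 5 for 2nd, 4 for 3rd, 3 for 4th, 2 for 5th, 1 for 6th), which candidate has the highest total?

D

A: 8×1 + 6×4 + 15×1 + 4×6 + 3×1 = 74
B: 8×3 + 6×2 + 15×6 + 4×2 + 3×6 = 152
C: 8×2 + 6×6 + 15×3 + 4×1 + 3×4 = 113
D: 8×6 + 6×5 + 15×5 + 4×4 + 3×5 = 184
E: 8×5 + 6×1 + 15×2 + 4×3 + 3×2 = 94
F: 8×4 + 6×3 + 15×4 + 4×5 + 3×3 = 139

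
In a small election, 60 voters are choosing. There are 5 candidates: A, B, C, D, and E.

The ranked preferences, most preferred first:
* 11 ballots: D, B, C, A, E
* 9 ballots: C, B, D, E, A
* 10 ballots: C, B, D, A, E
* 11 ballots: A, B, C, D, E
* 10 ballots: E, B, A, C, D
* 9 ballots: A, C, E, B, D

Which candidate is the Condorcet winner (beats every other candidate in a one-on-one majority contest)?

B vs A: 40–20
B vs C: 32–28
B vs D: 49–11
B vs E: 41–19
B beats every other candidate.

B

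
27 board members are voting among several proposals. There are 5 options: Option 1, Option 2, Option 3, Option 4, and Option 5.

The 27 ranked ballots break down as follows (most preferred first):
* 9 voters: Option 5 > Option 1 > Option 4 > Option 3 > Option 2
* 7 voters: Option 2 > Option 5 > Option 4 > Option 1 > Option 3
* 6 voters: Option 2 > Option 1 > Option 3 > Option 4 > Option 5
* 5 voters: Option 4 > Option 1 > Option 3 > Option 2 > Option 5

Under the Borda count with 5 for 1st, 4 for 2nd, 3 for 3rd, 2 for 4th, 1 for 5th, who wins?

Option 1: 9×4 + 7×2 + 6×4 + 5×4 = 94
Option 2: 9×1 + 7×5 + 6×5 + 5×2 = 84
Option 3: 9×2 + 7×1 + 6×3 + 5×3 = 58
Option 4: 9×3 + 7×3 + 6×2 + 5×5 = 85
Option 5: 9×5 + 7×4 + 6×1 + 5×1 = 84

Option 1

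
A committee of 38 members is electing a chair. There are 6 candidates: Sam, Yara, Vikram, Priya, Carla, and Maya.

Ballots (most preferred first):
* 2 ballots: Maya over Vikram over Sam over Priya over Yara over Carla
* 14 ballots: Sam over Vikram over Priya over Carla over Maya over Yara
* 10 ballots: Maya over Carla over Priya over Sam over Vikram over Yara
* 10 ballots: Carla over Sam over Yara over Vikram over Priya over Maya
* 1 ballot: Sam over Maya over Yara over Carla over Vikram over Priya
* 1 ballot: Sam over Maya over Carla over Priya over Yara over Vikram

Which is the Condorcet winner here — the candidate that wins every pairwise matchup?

Carla

Carla vs Sam: 20–18
Carla vs Yara: 35–3
Carla vs Vikram: 22–16
Carla vs Priya: 22–16
Carla vs Maya: 24–14
Carla beats every other candidate.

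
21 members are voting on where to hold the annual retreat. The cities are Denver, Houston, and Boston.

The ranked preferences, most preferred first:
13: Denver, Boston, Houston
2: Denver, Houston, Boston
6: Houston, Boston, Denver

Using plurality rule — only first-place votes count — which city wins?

Denver

First-place votes: Denver 15, Houston 6, Boston 0.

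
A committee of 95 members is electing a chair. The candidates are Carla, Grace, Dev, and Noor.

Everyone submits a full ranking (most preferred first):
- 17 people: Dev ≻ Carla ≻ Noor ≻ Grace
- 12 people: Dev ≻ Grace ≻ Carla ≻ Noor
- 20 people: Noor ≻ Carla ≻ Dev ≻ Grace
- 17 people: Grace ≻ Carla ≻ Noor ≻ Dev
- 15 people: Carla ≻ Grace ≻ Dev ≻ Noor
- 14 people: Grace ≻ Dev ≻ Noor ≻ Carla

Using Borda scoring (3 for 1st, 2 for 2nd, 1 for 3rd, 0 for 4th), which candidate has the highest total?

Carla: 17×2 + 12×1 + 20×2 + 17×2 + 15×3 + 14×0 = 165
Grace: 17×0 + 12×2 + 20×0 + 17×3 + 15×2 + 14×3 = 147
Dev: 17×3 + 12×3 + 20×1 + 17×0 + 15×1 + 14×2 = 150
Noor: 17×1 + 12×0 + 20×3 + 17×1 + 15×0 + 14×1 = 108

Carla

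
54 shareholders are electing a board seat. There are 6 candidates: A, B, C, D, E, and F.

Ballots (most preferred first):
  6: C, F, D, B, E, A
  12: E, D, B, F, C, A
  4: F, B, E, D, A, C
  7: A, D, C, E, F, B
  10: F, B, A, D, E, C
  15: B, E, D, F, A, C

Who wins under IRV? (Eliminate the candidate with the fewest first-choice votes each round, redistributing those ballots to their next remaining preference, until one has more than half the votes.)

Round 1: A 7, B 15, C 6, D 0, E 12, F 14. D eliminated.
Round 2: A 7, B 15, C 6, E 12, F 14. C eliminated.
Round 3: A 7, B 15, E 12, F 20. A eliminated.
Round 4: B 15, E 19, F 20. B eliminated.
Round 5: E 34, F 20. E has a majority (≥28).

E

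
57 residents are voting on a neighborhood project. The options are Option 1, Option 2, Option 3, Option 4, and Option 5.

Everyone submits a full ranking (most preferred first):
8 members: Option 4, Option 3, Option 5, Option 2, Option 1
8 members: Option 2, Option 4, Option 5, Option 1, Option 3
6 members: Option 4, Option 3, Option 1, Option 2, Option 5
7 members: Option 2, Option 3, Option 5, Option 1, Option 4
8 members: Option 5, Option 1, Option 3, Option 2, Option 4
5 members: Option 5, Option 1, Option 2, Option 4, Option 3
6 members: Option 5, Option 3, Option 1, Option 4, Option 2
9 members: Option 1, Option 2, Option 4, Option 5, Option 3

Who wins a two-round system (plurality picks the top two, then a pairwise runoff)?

Round 1 first-place votes: Option 1 9, Option 2 15, Option 3 0, Option 4 14, Option 5 19. Option 5 and Option 2 advance.
Runoff: Option 5 is ranked above Option 2 on 27 ballots, Option 2 above Option 5 on 30.

Option 2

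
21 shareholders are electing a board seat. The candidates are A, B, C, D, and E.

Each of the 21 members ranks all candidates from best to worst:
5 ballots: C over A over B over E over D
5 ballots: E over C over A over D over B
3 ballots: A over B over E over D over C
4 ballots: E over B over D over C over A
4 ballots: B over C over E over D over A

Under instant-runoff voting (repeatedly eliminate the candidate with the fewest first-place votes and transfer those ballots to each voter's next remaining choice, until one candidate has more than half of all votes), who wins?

Round 1: A 3, B 4, C 5, D 0, E 9. D eliminated.
Round 2: A 3, B 4, C 5, E 9. A eliminated.
Round 3: B 7, C 5, E 9. C eliminated.
Round 4: B 12, E 9. B has a majority (≥11).

B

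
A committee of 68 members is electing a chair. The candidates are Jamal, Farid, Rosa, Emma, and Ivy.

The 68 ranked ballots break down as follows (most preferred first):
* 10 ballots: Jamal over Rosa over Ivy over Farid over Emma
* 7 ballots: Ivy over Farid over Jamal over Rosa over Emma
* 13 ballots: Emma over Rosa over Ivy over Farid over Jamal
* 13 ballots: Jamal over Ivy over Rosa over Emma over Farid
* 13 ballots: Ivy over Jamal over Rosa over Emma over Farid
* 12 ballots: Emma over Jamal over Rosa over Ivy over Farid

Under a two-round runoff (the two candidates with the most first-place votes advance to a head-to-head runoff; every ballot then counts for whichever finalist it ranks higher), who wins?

Round 1 first-place votes: Jamal 23, Farid 0, Rosa 0, Emma 25, Ivy 20. Emma and Jamal advance.
Runoff: Emma is ranked above Jamal on 25 ballots, Jamal above Emma on 43.

Jamal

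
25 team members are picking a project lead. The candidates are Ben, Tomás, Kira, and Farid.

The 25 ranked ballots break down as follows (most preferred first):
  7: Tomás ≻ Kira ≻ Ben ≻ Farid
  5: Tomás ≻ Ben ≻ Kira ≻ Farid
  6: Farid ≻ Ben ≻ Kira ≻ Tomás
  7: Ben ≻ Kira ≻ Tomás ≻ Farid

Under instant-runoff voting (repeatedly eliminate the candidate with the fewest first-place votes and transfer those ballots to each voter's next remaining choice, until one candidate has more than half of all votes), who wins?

Round 1: Ben 7, Tomás 12, Kira 0, Farid 6. Kira eliminated.
Round 2: Ben 7, Tomás 12, Farid 6. Farid eliminated.
Round 3: Ben 13, Tomás 12. Ben has a majority (≥13).

Ben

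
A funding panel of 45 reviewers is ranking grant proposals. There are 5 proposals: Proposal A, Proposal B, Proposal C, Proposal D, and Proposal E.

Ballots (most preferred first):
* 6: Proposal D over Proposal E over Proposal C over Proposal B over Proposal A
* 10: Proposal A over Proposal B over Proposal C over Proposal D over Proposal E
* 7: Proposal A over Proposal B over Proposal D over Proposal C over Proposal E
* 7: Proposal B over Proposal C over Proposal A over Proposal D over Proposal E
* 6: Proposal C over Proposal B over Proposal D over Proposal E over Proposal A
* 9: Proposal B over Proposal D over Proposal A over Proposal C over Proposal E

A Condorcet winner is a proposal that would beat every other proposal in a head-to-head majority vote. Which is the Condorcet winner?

Proposal B

Proposal B vs Proposal A: 28–17
Proposal B vs Proposal C: 33–12
Proposal B vs Proposal D: 39–6
Proposal B vs Proposal E: 39–6
Proposal B beats every other proposal.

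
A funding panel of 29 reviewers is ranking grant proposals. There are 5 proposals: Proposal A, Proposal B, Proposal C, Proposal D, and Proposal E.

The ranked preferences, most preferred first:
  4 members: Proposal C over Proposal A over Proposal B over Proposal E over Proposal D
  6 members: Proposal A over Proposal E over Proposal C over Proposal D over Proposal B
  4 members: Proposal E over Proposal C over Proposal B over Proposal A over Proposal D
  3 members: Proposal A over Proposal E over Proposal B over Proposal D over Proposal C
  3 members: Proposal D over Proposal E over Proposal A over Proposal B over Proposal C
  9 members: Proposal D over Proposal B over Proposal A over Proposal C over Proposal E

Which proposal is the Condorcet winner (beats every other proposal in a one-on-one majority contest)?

Proposal A vs Proposal B: 16–13
Proposal A vs Proposal C: 21–8
Proposal A vs Proposal D: 17–12
Proposal A vs Proposal E: 22–7
Proposal A beats every other proposal.

Proposal A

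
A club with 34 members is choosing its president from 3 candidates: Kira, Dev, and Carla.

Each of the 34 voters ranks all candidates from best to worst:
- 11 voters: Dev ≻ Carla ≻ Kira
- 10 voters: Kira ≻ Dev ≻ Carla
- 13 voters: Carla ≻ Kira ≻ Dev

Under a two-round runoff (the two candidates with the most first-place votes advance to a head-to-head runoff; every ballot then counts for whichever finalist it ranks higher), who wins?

Round 1 first-place votes: Kira 10, Dev 11, Carla 13. Carla and Dev advance.
Runoff: Carla is ranked above Dev on 13 ballots, Dev above Carla on 21.

Dev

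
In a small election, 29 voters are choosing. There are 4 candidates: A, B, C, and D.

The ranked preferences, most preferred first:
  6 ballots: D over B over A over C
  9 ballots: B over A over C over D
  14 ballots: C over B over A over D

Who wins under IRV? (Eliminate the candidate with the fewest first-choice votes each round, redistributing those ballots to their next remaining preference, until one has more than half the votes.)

B

Round 1: A 0, B 9, C 14, D 6. A eliminated.
Round 2: B 9, C 14, D 6. D eliminated.
Round 3: B 15, C 14. B has a majority (≥15).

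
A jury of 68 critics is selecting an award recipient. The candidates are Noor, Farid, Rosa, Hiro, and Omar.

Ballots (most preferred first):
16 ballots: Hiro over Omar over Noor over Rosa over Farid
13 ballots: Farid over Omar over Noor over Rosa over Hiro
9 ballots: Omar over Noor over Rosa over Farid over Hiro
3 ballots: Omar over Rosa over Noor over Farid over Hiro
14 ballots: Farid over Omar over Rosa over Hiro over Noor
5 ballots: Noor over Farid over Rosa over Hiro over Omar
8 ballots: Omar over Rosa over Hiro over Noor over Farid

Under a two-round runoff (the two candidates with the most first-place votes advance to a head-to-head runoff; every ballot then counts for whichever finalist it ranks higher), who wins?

Round 1 first-place votes: Noor 5, Farid 27, Rosa 0, Hiro 16, Omar 20. Farid and Omar advance.
Runoff: Farid is ranked above Omar on 32 ballots, Omar above Farid on 36.

Omar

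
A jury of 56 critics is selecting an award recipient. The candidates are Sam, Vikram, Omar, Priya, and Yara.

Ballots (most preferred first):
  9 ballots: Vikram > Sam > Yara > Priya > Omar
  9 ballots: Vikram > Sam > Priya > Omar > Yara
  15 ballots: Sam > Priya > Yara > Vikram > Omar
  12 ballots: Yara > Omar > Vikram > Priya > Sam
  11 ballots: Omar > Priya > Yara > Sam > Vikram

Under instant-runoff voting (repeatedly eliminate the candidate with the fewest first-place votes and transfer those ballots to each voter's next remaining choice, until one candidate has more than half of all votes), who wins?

Round 1: Sam 15, Vikram 18, Omar 11, Priya 0, Yara 12. Priya eliminated.
Round 2: Sam 15, Vikram 18, Omar 11, Yara 12. Omar eliminated.
Round 3: Sam 15, Vikram 18, Yara 23. Sam eliminated.
Round 4: Vikram 18, Yara 38. Yara has a majority (≥29).

Yara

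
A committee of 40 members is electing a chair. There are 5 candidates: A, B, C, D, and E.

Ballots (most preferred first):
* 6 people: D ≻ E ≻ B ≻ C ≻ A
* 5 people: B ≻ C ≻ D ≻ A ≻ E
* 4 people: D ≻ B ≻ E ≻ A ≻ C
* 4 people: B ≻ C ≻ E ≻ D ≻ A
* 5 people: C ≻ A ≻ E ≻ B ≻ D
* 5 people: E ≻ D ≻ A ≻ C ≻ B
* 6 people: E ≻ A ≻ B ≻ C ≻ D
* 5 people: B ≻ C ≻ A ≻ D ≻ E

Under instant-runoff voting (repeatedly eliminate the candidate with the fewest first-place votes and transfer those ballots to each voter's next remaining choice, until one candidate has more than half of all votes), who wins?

Round 1: A 0, B 14, C 5, D 10, E 11. A eliminated.
Round 2: B 14, C 5, D 10, E 11. C eliminated.
Round 3: B 14, D 10, E 16. D eliminated.
Round 4: B 18, E 22. E has a majority (≥21).

E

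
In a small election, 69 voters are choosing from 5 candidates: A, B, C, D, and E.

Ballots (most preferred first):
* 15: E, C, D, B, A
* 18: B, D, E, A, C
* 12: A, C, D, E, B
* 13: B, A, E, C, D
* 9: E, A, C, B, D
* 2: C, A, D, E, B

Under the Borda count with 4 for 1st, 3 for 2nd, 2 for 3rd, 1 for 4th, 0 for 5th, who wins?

E

A: 15×0 + 18×1 + 12×4 + 13×3 + 9×3 + 2×3 = 138
B: 15×1 + 18×4 + 12×0 + 13×4 + 9×1 + 2×0 = 148
C: 15×3 + 18×0 + 12×3 + 13×1 + 9×2 + 2×4 = 120
D: 15×2 + 18×3 + 12×2 + 13×0 + 9×0 + 2×2 = 112
E: 15×4 + 18×2 + 12×1 + 13×2 + 9×4 + 2×1 = 172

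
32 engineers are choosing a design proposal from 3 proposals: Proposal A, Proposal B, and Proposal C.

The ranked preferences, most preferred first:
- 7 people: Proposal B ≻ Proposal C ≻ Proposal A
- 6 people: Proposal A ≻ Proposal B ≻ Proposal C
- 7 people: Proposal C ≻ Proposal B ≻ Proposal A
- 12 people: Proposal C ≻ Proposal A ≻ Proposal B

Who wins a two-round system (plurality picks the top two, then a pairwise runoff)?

Proposal C

Round 1 first-place votes: Proposal A 6, Proposal B 7, Proposal C 19. Proposal C and Proposal B advance.
Runoff: Proposal C is ranked above Proposal B on 19 ballots, Proposal B above Proposal C on 13.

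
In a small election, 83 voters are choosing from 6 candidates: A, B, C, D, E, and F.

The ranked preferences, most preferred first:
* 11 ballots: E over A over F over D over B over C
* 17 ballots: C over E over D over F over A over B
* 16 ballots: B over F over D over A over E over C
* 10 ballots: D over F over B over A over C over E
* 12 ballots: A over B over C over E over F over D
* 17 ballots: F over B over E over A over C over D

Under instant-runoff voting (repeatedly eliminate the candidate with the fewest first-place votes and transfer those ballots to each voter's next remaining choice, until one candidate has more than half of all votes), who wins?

F

Round 1: A 12, B 16, C 17, D 10, E 11, F 17. D eliminated.
Round 2: A 12, B 16, C 17, E 11, F 27. E eliminated.
Round 3: A 23, B 16, C 17, F 27. B eliminated.
Round 4: A 23, C 17, F 43. F has a majority (≥42).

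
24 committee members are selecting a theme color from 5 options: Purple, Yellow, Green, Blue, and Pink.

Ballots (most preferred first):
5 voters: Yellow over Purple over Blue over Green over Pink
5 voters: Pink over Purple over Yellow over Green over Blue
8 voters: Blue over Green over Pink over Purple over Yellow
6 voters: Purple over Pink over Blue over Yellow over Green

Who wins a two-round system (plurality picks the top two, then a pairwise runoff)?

Purple

Round 1 first-place votes: Purple 6, Yellow 5, Green 0, Blue 8, Pink 5. Blue and Purple advance.
Runoff: Blue is ranked above Purple on 8 ballots, Purple above Blue on 16.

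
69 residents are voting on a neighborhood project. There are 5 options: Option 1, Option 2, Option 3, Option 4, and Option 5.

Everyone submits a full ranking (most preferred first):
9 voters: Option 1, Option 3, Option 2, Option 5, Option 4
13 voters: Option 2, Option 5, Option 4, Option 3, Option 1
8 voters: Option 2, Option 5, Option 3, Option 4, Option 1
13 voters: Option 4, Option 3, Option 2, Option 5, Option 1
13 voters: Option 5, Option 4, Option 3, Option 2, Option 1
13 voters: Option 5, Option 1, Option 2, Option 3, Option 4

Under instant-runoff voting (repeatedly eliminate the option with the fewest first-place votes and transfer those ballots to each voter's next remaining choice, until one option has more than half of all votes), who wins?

Option 2

Round 1: Option 1 9, Option 2 21, Option 3 0, Option 4 13, Option 5 26. Option 3 eliminated.
Round 2: Option 1 9, Option 2 21, Option 4 13, Option 5 26. Option 1 eliminated.
Round 3: Option 2 30, Option 4 13, Option 5 26. Option 4 eliminated.
Round 4: Option 2 43, Option 5 26. Option 2 has a majority (≥35).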